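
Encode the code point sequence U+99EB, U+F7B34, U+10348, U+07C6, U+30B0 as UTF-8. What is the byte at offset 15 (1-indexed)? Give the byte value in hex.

0x82

1-indexed offset 15 is 0-indexed offset 14.
U+99EB → 3-byte form E9 A7 AB at offsets 0–2.
U+F7B34 → 4-byte form F3 B7 AC B4 at offsets 3–6.
U+10348 → 4-byte form F0 90 8D 88 at offsets 7–10.
U+07C6 → 2-byte form DF 86 at offsets 11–12.
U+30B0 → 3-byte form E3 82 B0 at offsets 13–15.
Offset 14 falls in char 5's range; it's byte 2 of E3 82 B0 = 0x82.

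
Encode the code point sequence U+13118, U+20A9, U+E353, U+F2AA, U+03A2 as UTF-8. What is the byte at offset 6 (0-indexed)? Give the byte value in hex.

0xA9

U+13118 → 4-byte form F0 93 84 98 at offsets 0–3.
U+20A9 → 3-byte form E2 82 A9 at offsets 4–6.
Offset 6 falls in char 2's range; it's byte 3 of E2 82 A9 = 0xA9.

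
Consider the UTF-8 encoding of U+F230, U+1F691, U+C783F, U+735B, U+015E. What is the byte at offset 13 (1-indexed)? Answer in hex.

0x8D

1-indexed offset 13 is 0-indexed offset 12.
U+F230 → 3-byte form EF 88 B0 at offsets 0–2.
U+1F691 → 4-byte form F0 9F 9A 91 at offsets 3–6.
U+C783F → 4-byte form F3 87 A0 BF at offsets 7–10.
U+735B → 3-byte form E7 8D 9B at offsets 11–13.
Offset 12 falls in char 4's range; it's byte 2 of E7 8D 9B = 0x8D.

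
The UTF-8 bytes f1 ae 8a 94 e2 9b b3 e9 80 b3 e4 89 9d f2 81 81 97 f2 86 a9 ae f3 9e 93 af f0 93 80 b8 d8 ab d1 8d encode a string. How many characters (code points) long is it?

Byte at offset 0: 0xF1 = 11110001 → 4-byte char (#1). Advance 4.
Byte at offset 4: 0xE2 = 11100010 → 3-byte char (#2). Advance 3.
Byte at offset 7: 0xE9 = 11101001 → 3-byte char (#3). Advance 3.
Byte at offset 10: 0xE4 = 11100100 → 3-byte char (#4). Advance 3.
Byte at offset 13: 0xF2 = 11110010 → 4-byte char (#5). Advance 4.
Byte at offset 17: 0xF2 = 11110010 → 4-byte char (#6). Advance 4.
Byte at offset 21: 0xF3 = 11110011 → 4-byte char (#7). Advance 4.
Byte at offset 25: 0xF0 = 11110000 → 4-byte char (#8). Advance 4.
Byte at offset 29: 0xD8 = 11011000 → 2-byte char (#9). Advance 2.
Byte at offset 31: 0xD1 = 11010001 → 2-byte char (#10). Advance 2.
Reached end at offset 33 after 10 code points.

10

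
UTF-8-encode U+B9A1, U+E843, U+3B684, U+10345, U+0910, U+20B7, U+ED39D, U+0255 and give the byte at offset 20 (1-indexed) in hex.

1-indexed offset 20 is 0-indexed offset 19.
U+B9A1 → 3-byte form EB A6 A1 at offsets 0–2.
U+E843 → 3-byte form EE A1 83 at offsets 3–5.
U+3B684 → 4-byte form F0 BB 9A 84 at offsets 6–9.
U+10345 → 4-byte form F0 90 8D 85 at offsets 10–13.
U+0910 → 3-byte form E0 A4 90 at offsets 14–16.
U+20B7 → 3-byte form E2 82 B7 at offsets 17–19.
Offset 19 falls in char 6's range; it's byte 3 of E2 82 B7 = 0xB7.

0xB7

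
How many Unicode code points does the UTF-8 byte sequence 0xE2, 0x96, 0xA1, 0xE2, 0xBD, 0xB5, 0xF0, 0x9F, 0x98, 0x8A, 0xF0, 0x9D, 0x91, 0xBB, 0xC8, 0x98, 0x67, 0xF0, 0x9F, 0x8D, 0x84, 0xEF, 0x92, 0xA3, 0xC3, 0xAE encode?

9

Byte at offset 0: 0xE2 = 11100010 → 3-byte char (#1). Advance 3.
Byte at offset 3: 0xE2 = 11100010 → 3-byte char (#2). Advance 3.
Byte at offset 6: 0xF0 = 11110000 → 4-byte char (#3). Advance 4.
Byte at offset 10: 0xF0 = 11110000 → 4-byte char (#4). Advance 4.
Byte at offset 14: 0xC8 = 11001000 → 2-byte char (#5). Advance 2.
Byte at offset 16: 0x67 = 01100111 → 1-byte char (#6). Advance 1.
Byte at offset 17: 0xF0 = 11110000 → 4-byte char (#7). Advance 4.
Byte at offset 21: 0xEF = 11101111 → 3-byte char (#8). Advance 3.
Byte at offset 24: 0xC3 = 11000011 → 2-byte char (#9). Advance 2.
Reached end at offset 26 after 9 code points.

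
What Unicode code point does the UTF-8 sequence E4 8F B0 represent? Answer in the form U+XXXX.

U+43F0

Leading byte 0xE4 = 11100100 matches 1110xxxx → 3-byte sequence.
Byte 1: 0xE4 = 11100100, payload 0100 (4 bits).
Byte 2: 0x8F = 10001111 (10xxxxxx ✓), payload 001111.
Byte 3: 0xB0 = 10110000 (10xxxxxx ✓), payload 110000.
Concatenate: 0100001111110000 = 0x43F0 (16 bits → U+43F0).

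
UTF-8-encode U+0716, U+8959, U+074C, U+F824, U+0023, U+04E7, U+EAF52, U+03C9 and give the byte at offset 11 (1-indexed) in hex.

1-indexed offset 11 is 0-indexed offset 10.
U+0716 → 2-byte form DC 96 at offsets 0–1.
U+8959 → 3-byte form E8 A5 99 at offsets 2–4.
U+074C → 2-byte form DD 8C at offsets 5–6.
U+F824 → 3-byte form EF A0 A4 at offsets 7–9.
U+0023 → 1-byte form 23 at offsets 10–10.
Offset 10 falls in char 5's range; it's byte 1 of 23 = 0x23.

0x23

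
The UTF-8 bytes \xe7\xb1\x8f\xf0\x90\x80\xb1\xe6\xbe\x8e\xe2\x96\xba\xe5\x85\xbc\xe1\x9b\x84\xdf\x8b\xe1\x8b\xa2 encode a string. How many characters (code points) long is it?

8

Byte at offset 0: 0xE7 = 11100111 → 3-byte char (#1). Advance 3.
Byte at offset 3: 0xF0 = 11110000 → 4-byte char (#2). Advance 4.
Byte at offset 7: 0xE6 = 11100110 → 3-byte char (#3). Advance 3.
Byte at offset 10: 0xE2 = 11100010 → 3-byte char (#4). Advance 3.
Byte at offset 13: 0xE5 = 11100101 → 3-byte char (#5). Advance 3.
Byte at offset 16: 0xE1 = 11100001 → 3-byte char (#6). Advance 3.
Byte at offset 19: 0xDF = 11011111 → 2-byte char (#7). Advance 2.
Byte at offset 21: 0xE1 = 11100001 → 3-byte char (#8). Advance 3.
Reached end at offset 24 after 8 code points.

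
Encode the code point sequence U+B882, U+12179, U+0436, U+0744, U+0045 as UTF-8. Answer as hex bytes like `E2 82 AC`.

EB A2 82 F0 92 85 B9 D0 B6 DD 84 45

U+B882: 3-byte form → EB A2 82.
U+12179: 4-byte form → F0 92 85 B9.
U+0436: 2-byte form → D0 B6.
U+0744: 2-byte form → DD 84.
U+0045: 1-byte form → 45.
Concatenated (12 bytes): EB A2 82 F0 92 85 B9 D0 B6 DD 84 45.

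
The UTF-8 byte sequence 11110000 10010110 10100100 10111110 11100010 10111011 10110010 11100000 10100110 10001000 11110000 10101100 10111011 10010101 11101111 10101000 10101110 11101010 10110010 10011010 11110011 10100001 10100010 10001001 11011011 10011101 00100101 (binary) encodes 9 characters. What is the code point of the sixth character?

U+AC9A

Offset 0: leading byte 0xF0 = 11110000 → 4-byte char #1 = F0 96 A4 BE.
Offset 4: leading byte 0xE2 = 11100010 → 3-byte char #2 = E2 BB B2.
Offset 7: leading byte 0xE0 = 11100000 → 3-byte char #3 = E0 A6 88.
Offset 10: leading byte 0xF0 = 11110000 → 4-byte char #4 = F0 AC BB 95.
Offset 14: leading byte 0xEF = 11101111 → 3-byte char #5 = EF A8 AE.
Offset 17: leading byte 0xEA = 11101010 → 3-byte char #6 = EA B2 9A.
Leading byte 0xEA = 11101010 matches 1110xxxx → 3-byte sequence.
Byte 1: 0xEA = 11101010, payload 1010 (4 bits).
Byte 2: 0xB2 = 10110010 (10xxxxxx ✓), payload 110010.
Byte 3: 0x9A = 10011010 (10xxxxxx ✓), payload 011010.
Concatenate: 1010110010011010 = 0xAC9A (16 bits → U+AC9A).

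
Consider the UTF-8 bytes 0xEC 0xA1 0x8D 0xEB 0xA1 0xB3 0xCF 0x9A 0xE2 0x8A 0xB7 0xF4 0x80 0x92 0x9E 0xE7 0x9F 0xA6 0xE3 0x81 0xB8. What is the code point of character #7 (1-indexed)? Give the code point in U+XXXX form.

U+3078

Offset 0: leading byte 0xEC = 11101100 → 3-byte char #1 = EC A1 8D.
Offset 3: leading byte 0xEB = 11101011 → 3-byte char #2 = EB A1 B3.
Offset 6: leading byte 0xCF = 11001111 → 2-byte char #3 = CF 9A.
Offset 8: leading byte 0xE2 = 11100010 → 3-byte char #4 = E2 8A B7.
Offset 11: leading byte 0xF4 = 11110100 → 4-byte char #5 = F4 80 92 9E.
Offset 15: leading byte 0xE7 = 11100111 → 3-byte char #6 = E7 9F A6.
Offset 18: leading byte 0xE3 = 11100011 → 3-byte char #7 = E3 81 B8.
Leading byte 0xE3 = 11100011 matches 1110xxxx → 3-byte sequence.
Byte 1: 0xE3 = 11100011, payload 0011 (4 bits).
Byte 2: 0x81 = 10000001 (10xxxxxx ✓), payload 000001.
Byte 3: 0xB8 = 10111000 (10xxxxxx ✓), payload 111000.
Concatenate: 0011000001111000 = 0x3078 (16 bits → U+3078).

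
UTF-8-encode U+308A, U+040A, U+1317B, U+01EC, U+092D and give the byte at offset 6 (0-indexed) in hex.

0x93

U+308A → 3-byte form E3 82 8A at offsets 0–2.
U+040A → 2-byte form D0 8A at offsets 3–4.
U+1317B → 4-byte form F0 93 85 BB at offsets 5–8.
Offset 6 falls in char 3's range; it's byte 2 of F0 93 85 BB = 0x93.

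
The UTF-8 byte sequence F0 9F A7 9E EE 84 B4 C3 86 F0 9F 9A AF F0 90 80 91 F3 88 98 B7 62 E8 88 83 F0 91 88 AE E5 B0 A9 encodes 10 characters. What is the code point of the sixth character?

Offset 0: leading byte 0xF0 = 11110000 → 4-byte char #1 = F0 9F A7 9E.
Offset 4: leading byte 0xEE = 11101110 → 3-byte char #2 = EE 84 B4.
Offset 7: leading byte 0xC3 = 11000011 → 2-byte char #3 = C3 86.
Offset 9: leading byte 0xF0 = 11110000 → 4-byte char #4 = F0 9F 9A AF.
Offset 13: leading byte 0xF0 = 11110000 → 4-byte char #5 = F0 90 80 91.
Offset 17: leading byte 0xF3 = 11110011 → 4-byte char #6 = F3 88 98 B7.
Leading byte 0xF3 = 11110011 matches 11110xxx → 4-byte sequence.
Byte 1: 0xF3 = 11110011, payload 011 (3 bits).
Byte 2: 0x88 = 10001000 (10xxxxxx ✓), payload 001000.
Byte 3: 0x98 = 10011000 (10xxxxxx ✓), payload 011000.
Byte 4: 0xB7 = 10110111 (10xxxxxx ✓), payload 110111.
Concatenate: 011001000011000110111 = 0xC8637 (21 bits → U+C8637).

U+C8637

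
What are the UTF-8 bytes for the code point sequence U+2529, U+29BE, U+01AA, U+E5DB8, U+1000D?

U+2529: 3-byte form → E2 94 A9.
U+29BE: 3-byte form → E2 A6 BE.
U+01AA: 2-byte form → C6 AA.
U+E5DB8: 4-byte form → F3 A5 B6 B8.
U+1000D: 4-byte form → F0 90 80 8D.
Concatenated (16 bytes): E2 94 A9 E2 A6 BE C6 AA F3 A5 B6 B8 F0 90 80 8D.

E2 94 A9 E2 A6 BE C6 AA F3 A5 B6 B8 F0 90 80 8D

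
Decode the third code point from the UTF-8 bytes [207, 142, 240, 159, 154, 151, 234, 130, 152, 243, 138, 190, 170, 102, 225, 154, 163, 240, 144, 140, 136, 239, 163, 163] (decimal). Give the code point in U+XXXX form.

U+A098

Offset 0: leading byte 0xCF = 11001111 → 2-byte char #1 = CF 8E.
Offset 2: leading byte 0xF0 = 11110000 → 4-byte char #2 = F0 9F 9A 97.
Offset 6: leading byte 0xEA = 11101010 → 3-byte char #3 = EA 82 98.
Leading byte 0xEA = 11101010 matches 1110xxxx → 3-byte sequence.
Byte 1: 0xEA = 11101010, payload 1010 (4 bits).
Byte 2: 0x82 = 10000010 (10xxxxxx ✓), payload 000010.
Byte 3: 0x98 = 10011000 (10xxxxxx ✓), payload 011000.
Concatenate: 1010000010011000 = 0xA098 (16 bits → U+A098).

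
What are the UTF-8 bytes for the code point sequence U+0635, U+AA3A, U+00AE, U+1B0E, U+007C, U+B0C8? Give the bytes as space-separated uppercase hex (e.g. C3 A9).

D8 B5 EA A8 BA C2 AE E1 AC 8E 7C EB 83 88

U+0635: 2-byte form → D8 B5.
U+AA3A: 3-byte form → EA A8 BA.
U+00AE: 2-byte form → C2 AE.
U+1B0E: 3-byte form → E1 AC 8E.
U+007C: 1-byte form → 7C.
U+B0C8: 3-byte form → EB 83 88.
Concatenated (14 bytes): D8 B5 EA A8 BA C2 AE E1 AC 8E 7C EB 83 88.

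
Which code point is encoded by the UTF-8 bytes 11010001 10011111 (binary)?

U+045F

Leading byte 0xD1 = 11010001 matches 110xxxxx → 2-byte sequence.
Byte 1: 0xD1 = 11010001, payload 10001 (5 bits).
Byte 2: 0x9F = 10011111 (10xxxxxx ✓), payload 011111.
Concatenate: 10001011111 = 0x45F (11 bits → U+045F).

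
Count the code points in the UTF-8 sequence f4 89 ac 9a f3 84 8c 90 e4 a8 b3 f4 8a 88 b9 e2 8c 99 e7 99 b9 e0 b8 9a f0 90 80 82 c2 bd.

9

Byte at offset 0: 0xF4 = 11110100 → 4-byte char (#1). Advance 4.
Byte at offset 4: 0xF3 = 11110011 → 4-byte char (#2). Advance 4.
Byte at offset 8: 0xE4 = 11100100 → 3-byte char (#3). Advance 3.
Byte at offset 11: 0xF4 = 11110100 → 4-byte char (#4). Advance 4.
Byte at offset 15: 0xE2 = 11100010 → 3-byte char (#5). Advance 3.
Byte at offset 18: 0xE7 = 11100111 → 3-byte char (#6). Advance 3.
Byte at offset 21: 0xE0 = 11100000 → 3-byte char (#7). Advance 3.
Byte at offset 24: 0xF0 = 11110000 → 4-byte char (#8). Advance 4.
Byte at offset 28: 0xC2 = 11000010 → 2-byte char (#9). Advance 2.
Reached end at offset 30 after 9 code points.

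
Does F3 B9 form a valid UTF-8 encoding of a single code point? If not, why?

invalid (sequence truncated)

Leading byte 0xF3 = 11110011 → 4-byte form, but only 2 bytes are present.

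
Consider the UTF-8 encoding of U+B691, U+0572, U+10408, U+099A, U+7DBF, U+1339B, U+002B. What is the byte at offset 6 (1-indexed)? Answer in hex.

1-indexed offset 6 is 0-indexed offset 5.
U+B691 → 3-byte form EB 9A 91 at offsets 0–2.
U+0572 → 2-byte form D5 B2 at offsets 3–4.
U+10408 → 4-byte form F0 90 90 88 at offsets 5–8.
Offset 5 falls in char 3's range; it's byte 1 of F0 90 90 88 = 0xF0.

0xF0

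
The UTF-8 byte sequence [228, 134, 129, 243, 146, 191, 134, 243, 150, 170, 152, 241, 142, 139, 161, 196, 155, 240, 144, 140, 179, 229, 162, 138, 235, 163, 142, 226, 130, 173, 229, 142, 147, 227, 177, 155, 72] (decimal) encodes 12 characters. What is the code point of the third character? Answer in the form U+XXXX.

U+D6A98

Offset 0: leading byte 0xE4 = 11100100 → 3-byte char #1 = E4 86 81.
Offset 3: leading byte 0xF3 = 11110011 → 4-byte char #2 = F3 92 BF 86.
Offset 7: leading byte 0xF3 = 11110011 → 4-byte char #3 = F3 96 AA 98.
Leading byte 0xF3 = 11110011 matches 11110xxx → 4-byte sequence.
Byte 1: 0xF3 = 11110011, payload 011 (3 bits).
Byte 2: 0x96 = 10010110 (10xxxxxx ✓), payload 010110.
Byte 3: 0xAA = 10101010 (10xxxxxx ✓), payload 101010.
Byte 4: 0x98 = 10011000 (10xxxxxx ✓), payload 011000.
Concatenate: 011010110101010011000 = 0xD6A98 (21 bits → U+D6A98).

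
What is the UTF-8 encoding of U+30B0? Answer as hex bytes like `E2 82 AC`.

E3 82 B0

U+30B0 = 0x30B0 = 12464 decimal. In range U+0800–U+FFFF → 3-byte form: 1110xxxx 10xxxxxx 10xxxxxx.
Binary (16 bits): 0011000010110000.
Split 4+6+6: 0011 | 000010 | 110000.
Byte 1: 11100011 = 0xE3.
Byte 2: 10000010 = 0x82.
Byte 3: 10110000 = 0xB0.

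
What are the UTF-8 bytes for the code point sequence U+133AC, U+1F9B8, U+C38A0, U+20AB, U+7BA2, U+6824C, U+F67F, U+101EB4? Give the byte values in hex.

U+133AC: 4-byte form → F0 93 8E AC.
U+1F9B8: 4-byte form → F0 9F A6 B8.
U+C38A0: 4-byte form → F3 83 A2 A0.
U+20AB: 3-byte form → E2 82 AB.
U+7BA2: 3-byte form → E7 AE A2.
U+6824C: 4-byte form → F1 A8 89 8C.
U+F67F: 3-byte form → EF 99 BF.
U+101EB4: 4-byte form → F4 81 BA B4.
Concatenated (29 bytes): F0 93 8E AC F0 9F A6 B8 F3 83 A2 A0 E2 82 AB E7 AE A2 F1 A8 89 8C EF 99 BF F4 81 BA B4.

F0 93 8E AC F0 9F A6 B8 F3 83 A2 A0 E2 82 AB E7 AE A2 F1 A8 89 8C EF 99 BF F4 81 BA B4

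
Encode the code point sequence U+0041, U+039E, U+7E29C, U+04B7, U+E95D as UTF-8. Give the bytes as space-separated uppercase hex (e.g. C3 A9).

U+0041: 1-byte form → 41.
U+039E: 2-byte form → CE 9E.
U+7E29C: 4-byte form → F1 BE 8A 9C.
U+04B7: 2-byte form → D2 B7.
U+E95D: 3-byte form → EE A5 9D.
Concatenated (12 bytes): 41 CE 9E F1 BE 8A 9C D2 B7 EE A5 9D.

41 CE 9E F1 BE 8A 9C D2 B7 EE A5 9D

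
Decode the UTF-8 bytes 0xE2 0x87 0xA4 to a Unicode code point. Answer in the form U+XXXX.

Leading byte 0xE2 = 11100010 matches 1110xxxx → 3-byte sequence.
Byte 1: 0xE2 = 11100010, payload 0010 (4 bits).
Byte 2: 0x87 = 10000111 (10xxxxxx ✓), payload 000111.
Byte 3: 0xA4 = 10100100 (10xxxxxx ✓), payload 100100.
Concatenate: 0010000111100100 = 0x21E4 (16 bits → U+21E4).

U+21E4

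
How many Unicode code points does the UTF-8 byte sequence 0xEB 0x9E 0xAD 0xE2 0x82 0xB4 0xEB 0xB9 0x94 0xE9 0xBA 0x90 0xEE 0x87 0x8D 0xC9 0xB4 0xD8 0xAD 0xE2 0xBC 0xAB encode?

8

Byte at offset 0: 0xEB = 11101011 → 3-byte char (#1). Advance 3.
Byte at offset 3: 0xE2 = 11100010 → 3-byte char (#2). Advance 3.
Byte at offset 6: 0xEB = 11101011 → 3-byte char (#3). Advance 3.
Byte at offset 9: 0xE9 = 11101001 → 3-byte char (#4). Advance 3.
Byte at offset 12: 0xEE = 11101110 → 3-byte char (#5). Advance 3.
Byte at offset 15: 0xC9 = 11001001 → 2-byte char (#6). Advance 2.
Byte at offset 17: 0xD8 = 11011000 → 2-byte char (#7). Advance 2.
Byte at offset 19: 0xE2 = 11100010 → 3-byte char (#8). Advance 3.
Reached end at offset 22 after 8 code points.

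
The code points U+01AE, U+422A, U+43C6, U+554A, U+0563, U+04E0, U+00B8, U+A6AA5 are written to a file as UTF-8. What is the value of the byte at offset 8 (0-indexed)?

0xE5

U+01AE → 2-byte form C6 AE at offsets 0–1.
U+422A → 3-byte form E4 88 AA at offsets 2–4.
U+43C6 → 3-byte form E4 8F 86 at offsets 5–7.
U+554A → 3-byte form E5 95 8A at offsets 8–10.
Offset 8 falls in char 4's range; it's byte 1 of E5 95 8A = 0xE5.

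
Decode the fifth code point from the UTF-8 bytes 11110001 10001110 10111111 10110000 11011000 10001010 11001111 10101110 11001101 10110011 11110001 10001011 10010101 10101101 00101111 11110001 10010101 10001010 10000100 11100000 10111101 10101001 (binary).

Offset 0: leading byte 0xF1 = 11110001 → 4-byte char #1 = F1 8E BF B0.
Offset 4: leading byte 0xD8 = 11011000 → 2-byte char #2 = D8 8A.
Offset 6: leading byte 0xCF = 11001111 → 2-byte char #3 = CF AE.
Offset 8: leading byte 0xCD = 11001101 → 2-byte char #4 = CD B3.
Offset 10: leading byte 0xF1 = 11110001 → 4-byte char #5 = F1 8B 95 AD.
Leading byte 0xF1 = 11110001 matches 11110xxx → 4-byte sequence.
Byte 1: 0xF1 = 11110001, payload 001 (3 bits).
Byte 2: 0x8B = 10001011 (10xxxxxx ✓), payload 001011.
Byte 3: 0x95 = 10010101 (10xxxxxx ✓), payload 010101.
Byte 4: 0xAD = 10101101 (10xxxxxx ✓), payload 101101.
Concatenate: 001001011010101101101 = 0x4B56D (21 bits → U+4B56D).

U+4B56D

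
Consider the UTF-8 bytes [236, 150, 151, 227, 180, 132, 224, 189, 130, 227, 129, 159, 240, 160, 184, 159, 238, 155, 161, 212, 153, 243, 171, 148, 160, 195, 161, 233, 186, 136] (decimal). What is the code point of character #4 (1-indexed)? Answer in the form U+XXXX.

U+305F

Offset 0: leading byte 0xEC = 11101100 → 3-byte char #1 = EC 96 97.
Offset 3: leading byte 0xE3 = 11100011 → 3-byte char #2 = E3 B4 84.
Offset 6: leading byte 0xE0 = 11100000 → 3-byte char #3 = E0 BD 82.
Offset 9: leading byte 0xE3 = 11100011 → 3-byte char #4 = E3 81 9F.
Leading byte 0xE3 = 11100011 matches 1110xxxx → 3-byte sequence.
Byte 1: 0xE3 = 11100011, payload 0011 (4 bits).
Byte 2: 0x81 = 10000001 (10xxxxxx ✓), payload 000001.
Byte 3: 0x9F = 10011111 (10xxxxxx ✓), payload 011111.
Concatenate: 0011000001011111 = 0x305F (16 bits → U+305F).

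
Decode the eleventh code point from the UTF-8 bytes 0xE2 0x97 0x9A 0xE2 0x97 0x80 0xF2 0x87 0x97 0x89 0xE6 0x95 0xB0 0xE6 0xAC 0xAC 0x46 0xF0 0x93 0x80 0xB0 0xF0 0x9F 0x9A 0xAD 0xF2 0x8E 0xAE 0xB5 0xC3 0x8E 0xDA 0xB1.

Offset 0: leading byte 0xE2 = 11100010 → 3-byte char #1 = E2 97 9A.
Offset 3: leading byte 0xE2 = 11100010 → 3-byte char #2 = E2 97 80.
Offset 6: leading byte 0xF2 = 11110010 → 4-byte char #3 = F2 87 97 89.
Offset 10: leading byte 0xE6 = 11100110 → 3-byte char #4 = E6 95 B0.
Offset 13: leading byte 0xE6 = 11100110 → 3-byte char #5 = E6 AC AC.
Offset 16: leading byte 0x46 = 01000110 → 1-byte char #6 = 46.
Offset 17: leading byte 0xF0 = 11110000 → 4-byte char #7 = F0 93 80 B0.
Offset 21: leading byte 0xF0 = 11110000 → 4-byte char #8 = F0 9F 9A AD.
Offset 25: leading byte 0xF2 = 11110010 → 4-byte char #9 = F2 8E AE B5.
Offset 29: leading byte 0xC3 = 11000011 → 2-byte char #10 = C3 8E.
Offset 31: leading byte 0xDA = 11011010 → 2-byte char #11 = DA B1.
Leading byte 0xDA = 11011010 matches 110xxxxx → 2-byte sequence.
Byte 1: 0xDA = 11011010, payload 11010 (5 bits).
Byte 2: 0xB1 = 10110001 (10xxxxxx ✓), payload 110001.
Concatenate: 11010110001 = 0x6B1 (11 bits → U+06B1).

U+06B1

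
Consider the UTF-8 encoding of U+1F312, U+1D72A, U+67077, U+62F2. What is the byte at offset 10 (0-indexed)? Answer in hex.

0x81

U+1F312 → 4-byte form F0 9F 8C 92 at offsets 0–3.
U+1D72A → 4-byte form F0 9D 9C AA at offsets 4–7.
U+67077 → 4-byte form F1 A7 81 B7 at offsets 8–11.
Offset 10 falls in char 3's range; it's byte 3 of F1 A7 81 B7 = 0x81.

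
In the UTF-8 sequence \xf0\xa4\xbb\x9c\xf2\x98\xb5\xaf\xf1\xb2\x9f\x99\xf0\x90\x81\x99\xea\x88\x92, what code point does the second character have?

U+98D6F

Offset 0: leading byte 0xF0 = 11110000 → 4-byte char #1 = F0 A4 BB 9C.
Offset 4: leading byte 0xF2 = 11110010 → 4-byte char #2 = F2 98 B5 AF.
Leading byte 0xF2 = 11110010 matches 11110xxx → 4-byte sequence.
Byte 1: 0xF2 = 11110010, payload 010 (3 bits).
Byte 2: 0x98 = 10011000 (10xxxxxx ✓), payload 011000.
Byte 3: 0xB5 = 10110101 (10xxxxxx ✓), payload 110101.
Byte 4: 0xAF = 10101111 (10xxxxxx ✓), payload 101111.
Concatenate: 010011000110101101111 = 0x98D6F (21 bits → U+98D6F).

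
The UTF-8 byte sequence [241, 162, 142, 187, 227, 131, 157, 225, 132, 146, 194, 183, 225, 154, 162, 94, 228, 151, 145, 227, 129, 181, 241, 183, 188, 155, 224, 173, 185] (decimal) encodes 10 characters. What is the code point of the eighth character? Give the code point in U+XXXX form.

Offset 0: leading byte 0xF1 = 11110001 → 4-byte char #1 = F1 A2 8E BB.
Offset 4: leading byte 0xE3 = 11100011 → 3-byte char #2 = E3 83 9D.
Offset 7: leading byte 0xE1 = 11100001 → 3-byte char #3 = E1 84 92.
Offset 10: leading byte 0xC2 = 11000010 → 2-byte char #4 = C2 B7.
Offset 12: leading byte 0xE1 = 11100001 → 3-byte char #5 = E1 9A A2.
Offset 15: leading byte 0x5E = 01011110 → 1-byte char #6 = 5E.
Offset 16: leading byte 0xE4 = 11100100 → 3-byte char #7 = E4 97 91.
Offset 19: leading byte 0xE3 = 11100011 → 3-byte char #8 = E3 81 B5.
Leading byte 0xE3 = 11100011 matches 1110xxxx → 3-byte sequence.
Byte 1: 0xE3 = 11100011, payload 0011 (4 bits).
Byte 2: 0x81 = 10000001 (10xxxxxx ✓), payload 000001.
Byte 3: 0xB5 = 10110101 (10xxxxxx ✓), payload 110101.
Concatenate: 0011000001110101 = 0x3075 (16 bits → U+3075).

U+3075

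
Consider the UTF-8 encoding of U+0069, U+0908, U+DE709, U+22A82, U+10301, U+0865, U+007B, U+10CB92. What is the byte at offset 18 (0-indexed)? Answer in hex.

0xA5

U+0069 → 1-byte form 69 at offsets 0–0.
U+0908 → 3-byte form E0 A4 88 at offsets 1–3.
U+DE709 → 4-byte form F3 9E 9C 89 at offsets 4–7.
U+22A82 → 4-byte form F0 A2 AA 82 at offsets 8–11.
U+10301 → 4-byte form F0 90 8C 81 at offsets 12–15.
U+0865 → 3-byte form E0 A1 A5 at offsets 16–18.
Offset 18 falls in char 6's range; it's byte 3 of E0 A1 A5 = 0xA5.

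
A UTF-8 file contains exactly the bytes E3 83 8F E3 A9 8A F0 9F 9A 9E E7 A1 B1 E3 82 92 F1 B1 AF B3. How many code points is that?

6

Byte at offset 0: 0xE3 = 11100011 → 3-byte char (#1). Advance 3.
Byte at offset 3: 0xE3 = 11100011 → 3-byte char (#2). Advance 3.
Byte at offset 6: 0xF0 = 11110000 → 4-byte char (#3). Advance 4.
Byte at offset 10: 0xE7 = 11100111 → 3-byte char (#4). Advance 3.
Byte at offset 13: 0xE3 = 11100011 → 3-byte char (#5). Advance 3.
Byte at offset 16: 0xF1 = 11110001 → 4-byte char (#6). Advance 4.
Reached end at offset 20 after 6 code points.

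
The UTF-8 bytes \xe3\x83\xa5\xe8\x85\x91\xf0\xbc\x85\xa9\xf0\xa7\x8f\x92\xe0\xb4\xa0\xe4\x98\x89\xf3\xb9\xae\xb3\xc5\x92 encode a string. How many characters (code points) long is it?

8

Byte at offset 0: 0xE3 = 11100011 → 3-byte char (#1). Advance 3.
Byte at offset 3: 0xE8 = 11101000 → 3-byte char (#2). Advance 3.
Byte at offset 6: 0xF0 = 11110000 → 4-byte char (#3). Advance 4.
Byte at offset 10: 0xF0 = 11110000 → 4-byte char (#4). Advance 4.
Byte at offset 14: 0xE0 = 11100000 → 3-byte char (#5). Advance 3.
Byte at offset 17: 0xE4 = 11100100 → 3-byte char (#6). Advance 3.
Byte at offset 20: 0xF3 = 11110011 → 4-byte char (#7). Advance 4.
Byte at offset 24: 0xC5 = 11000101 → 2-byte char (#8). Advance 2.
Reached end at offset 26 after 8 code points.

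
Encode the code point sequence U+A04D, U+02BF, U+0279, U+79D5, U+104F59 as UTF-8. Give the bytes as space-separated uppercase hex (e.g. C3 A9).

U+A04D: 3-byte form → EA 81 8D.
U+02BF: 2-byte form → CA BF.
U+0279: 2-byte form → C9 B9.
U+79D5: 3-byte form → E7 A7 95.
U+104F59: 4-byte form → F4 84 BD 99.
Concatenated (14 bytes): EA 81 8D CA BF C9 B9 E7 A7 95 F4 84 BD 99.

EA 81 8D CA BF C9 B9 E7 A7 95 F4 84 BD 99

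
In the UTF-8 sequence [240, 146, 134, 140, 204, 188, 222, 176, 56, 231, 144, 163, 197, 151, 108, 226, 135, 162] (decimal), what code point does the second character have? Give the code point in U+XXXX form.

Offset 0: leading byte 0xF0 = 11110000 → 4-byte char #1 = F0 92 86 8C.
Offset 4: leading byte 0xCC = 11001100 → 2-byte char #2 = CC BC.
Leading byte 0xCC = 11001100 matches 110xxxxx → 2-byte sequence.
Byte 1: 0xCC = 11001100, payload 01100 (5 bits).
Byte 2: 0xBC = 10111100 (10xxxxxx ✓), payload 111100.
Concatenate: 01100111100 = 0x33C (11 bits → U+033C).

U+033C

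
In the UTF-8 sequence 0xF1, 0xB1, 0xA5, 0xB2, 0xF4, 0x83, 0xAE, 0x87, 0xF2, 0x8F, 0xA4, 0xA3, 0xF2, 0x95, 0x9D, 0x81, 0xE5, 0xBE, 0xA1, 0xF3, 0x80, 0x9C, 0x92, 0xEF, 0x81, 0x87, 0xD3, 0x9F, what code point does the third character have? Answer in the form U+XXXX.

U+8F923

Offset 0: leading byte 0xF1 = 11110001 → 4-byte char #1 = F1 B1 A5 B2.
Offset 4: leading byte 0xF4 = 11110100 → 4-byte char #2 = F4 83 AE 87.
Offset 8: leading byte 0xF2 = 11110010 → 4-byte char #3 = F2 8F A4 A3.
Leading byte 0xF2 = 11110010 matches 11110xxx → 4-byte sequence.
Byte 1: 0xF2 = 11110010, payload 010 (3 bits).
Byte 2: 0x8F = 10001111 (10xxxxxx ✓), payload 001111.
Byte 3: 0xA4 = 10100100 (10xxxxxx ✓), payload 100100.
Byte 4: 0xA3 = 10100011 (10xxxxxx ✓), payload 100011.
Concatenate: 010001111100100100011 = 0x8F923 (21 bits → U+8F923).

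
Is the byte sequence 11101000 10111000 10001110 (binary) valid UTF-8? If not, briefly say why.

valid

Leading byte 0xE8 = 11101000 → 3-byte form.
Continuation bytes 0xB8=10111000, 0x8E=10001110 all match 10xxxxxx.
Decoded value 0x8E0E is ≥ 0x800 (shortest form) and not a surrogate.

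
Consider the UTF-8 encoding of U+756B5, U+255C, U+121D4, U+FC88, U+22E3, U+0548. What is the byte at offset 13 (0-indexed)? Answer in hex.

0x88

U+756B5 → 4-byte form F1 B5 9A B5 at offsets 0–3.
U+255C → 3-byte form E2 95 9C at offsets 4–6.
U+121D4 → 4-byte form F0 92 87 94 at offsets 7–10.
U+FC88 → 3-byte form EF B2 88 at offsets 11–13.
Offset 13 falls in char 4's range; it's byte 3 of EF B2 88 = 0x88.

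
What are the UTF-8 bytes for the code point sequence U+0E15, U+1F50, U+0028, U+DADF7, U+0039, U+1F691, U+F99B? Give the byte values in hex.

E0 B8 95 E1 BD 90 28 F3 9A B7 B7 39 F0 9F 9A 91 EF A6 9B

U+0E15: 3-byte form → E0 B8 95.
U+1F50: 3-byte form → E1 BD 90.
U+0028: 1-byte form → 28.
U+DADF7: 4-byte form → F3 9A B7 B7.
U+0039: 1-byte form → 39.
U+1F691: 4-byte form → F0 9F 9A 91.
U+F99B: 3-byte form → EF A6 9B.
Concatenated (19 bytes): E0 B8 95 E1 BD 90 28 F3 9A B7 B7 39 F0 9F 9A 91 EF A6 9B.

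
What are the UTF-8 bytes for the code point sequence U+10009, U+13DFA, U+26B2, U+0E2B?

F0 90 80 89 F0 93 B7 BA E2 9A B2 E0 B8 AB

U+10009: 4-byte form → F0 90 80 89.
U+13DFA: 4-byte form → F0 93 B7 BA.
U+26B2: 3-byte form → E2 9A B2.
U+0E2B: 3-byte form → E0 B8 AB.
Concatenated (14 bytes): F0 90 80 89 F0 93 B7 BA E2 9A B2 E0 B8 AB.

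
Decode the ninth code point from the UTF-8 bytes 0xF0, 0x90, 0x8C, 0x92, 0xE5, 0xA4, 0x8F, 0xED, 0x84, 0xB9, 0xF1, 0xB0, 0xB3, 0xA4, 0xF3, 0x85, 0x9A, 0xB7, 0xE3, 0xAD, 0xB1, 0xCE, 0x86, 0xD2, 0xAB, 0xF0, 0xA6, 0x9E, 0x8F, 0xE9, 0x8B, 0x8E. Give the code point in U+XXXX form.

Offset 0: leading byte 0xF0 = 11110000 → 4-byte char #1 = F0 90 8C 92.
Offset 4: leading byte 0xE5 = 11100101 → 3-byte char #2 = E5 A4 8F.
Offset 7: leading byte 0xED = 11101101 → 3-byte char #3 = ED 84 B9.
Offset 10: leading byte 0xF1 = 11110001 → 4-byte char #4 = F1 B0 B3 A4.
Offset 14: leading byte 0xF3 = 11110011 → 4-byte char #5 = F3 85 9A B7.
Offset 18: leading byte 0xE3 = 11100011 → 3-byte char #6 = E3 AD B1.
Offset 21: leading byte 0xCE = 11001110 → 2-byte char #7 = CE 86.
Offset 23: leading byte 0xD2 = 11010010 → 2-byte char #8 = D2 AB.
Offset 25: leading byte 0xF0 = 11110000 → 4-byte char #9 = F0 A6 9E 8F.
Leading byte 0xF0 = 11110000 matches 11110xxx → 4-byte sequence.
Byte 1: 0xF0 = 11110000, payload 000 (3 bits).
Byte 2: 0xA6 = 10100110 (10xxxxxx ✓), payload 100110.
Byte 3: 0x9E = 10011110 (10xxxxxx ✓), payload 011110.
Byte 4: 0x8F = 10001111 (10xxxxxx ✓), payload 001111.
Concatenate: 000100110011110001111 = 0x2678F (21 bits → U+2678F).

U+2678F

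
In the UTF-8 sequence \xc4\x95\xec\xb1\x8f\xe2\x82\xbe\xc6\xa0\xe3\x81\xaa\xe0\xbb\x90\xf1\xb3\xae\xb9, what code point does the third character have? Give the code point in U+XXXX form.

U+20BE

Offset 0: leading byte 0xC4 = 11000100 → 2-byte char #1 = C4 95.
Offset 2: leading byte 0xEC = 11101100 → 3-byte char #2 = EC B1 8F.
Offset 5: leading byte 0xE2 = 11100010 → 3-byte char #3 = E2 82 BE.
Leading byte 0xE2 = 11100010 matches 1110xxxx → 3-byte sequence.
Byte 1: 0xE2 = 11100010, payload 0010 (4 bits).
Byte 2: 0x82 = 10000010 (10xxxxxx ✓), payload 000010.
Byte 3: 0xBE = 10111110 (10xxxxxx ✓), payload 111110.
Concatenate: 0010000010111110 = 0x20BE (16 bits → U+20BE).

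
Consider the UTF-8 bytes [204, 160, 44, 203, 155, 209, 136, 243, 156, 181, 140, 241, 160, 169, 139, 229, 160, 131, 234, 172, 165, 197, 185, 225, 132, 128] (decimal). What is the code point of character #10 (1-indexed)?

Offset 0: leading byte 0xCC = 11001100 → 2-byte char #1 = CC A0.
Offset 2: leading byte 0x2C = 00101100 → 1-byte char #2 = 2C.
Offset 3: leading byte 0xCB = 11001011 → 2-byte char #3 = CB 9B.
Offset 5: leading byte 0xD1 = 11010001 → 2-byte char #4 = D1 88.
Offset 7: leading byte 0xF3 = 11110011 → 4-byte char #5 = F3 9C B5 8C.
Offset 11: leading byte 0xF1 = 11110001 → 4-byte char #6 = F1 A0 A9 8B.
Offset 15: leading byte 0xE5 = 11100101 → 3-byte char #7 = E5 A0 83.
Offset 18: leading byte 0xEA = 11101010 → 3-byte char #8 = EA AC A5.
Offset 21: leading byte 0xC5 = 11000101 → 2-byte char #9 = C5 B9.
Offset 23: leading byte 0xE1 = 11100001 → 3-byte char #10 = E1 84 80.
Leading byte 0xE1 = 11100001 matches 1110xxxx → 3-byte sequence.
Byte 1: 0xE1 = 11100001, payload 0001 (4 bits).
Byte 2: 0x84 = 10000100 (10xxxxxx ✓), payload 000100.
Byte 3: 0x80 = 10000000 (10xxxxxx ✓), payload 000000.
Concatenate: 0001000100000000 = 0x1100 (16 bits → U+1100).

U+1100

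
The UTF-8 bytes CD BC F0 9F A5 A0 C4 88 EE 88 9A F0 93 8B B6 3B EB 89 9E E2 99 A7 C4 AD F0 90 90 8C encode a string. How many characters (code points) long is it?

Byte at offset 0: 0xCD = 11001101 → 2-byte char (#1). Advance 2.
Byte at offset 2: 0xF0 = 11110000 → 4-byte char (#2). Advance 4.
Byte at offset 6: 0xC4 = 11000100 → 2-byte char (#3). Advance 2.
Byte at offset 8: 0xEE = 11101110 → 3-byte char (#4). Advance 3.
Byte at offset 11: 0xF0 = 11110000 → 4-byte char (#5). Advance 4.
Byte at offset 15: 0x3B = 00111011 → 1-byte char (#6). Advance 1.
Byte at offset 16: 0xEB = 11101011 → 3-byte char (#7). Advance 3.
Byte at offset 19: 0xE2 = 11100010 → 3-byte char (#8). Advance 3.
Byte at offset 22: 0xC4 = 11000100 → 2-byte char (#9). Advance 2.
Byte at offset 24: 0xF0 = 11110000 → 4-byte char (#10). Advance 4.
Reached end at offset 28 after 10 code points.

10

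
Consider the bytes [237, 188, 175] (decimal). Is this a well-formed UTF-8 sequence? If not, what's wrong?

Structurally a 3-byte sequence; payload = 0xDF2F.
But 0xDF2F is in U+D800–U+DFFF, the surrogate range. Surrogates are not Unicode scalar values and are forbidden in UTF-8.

invalid (encodes a surrogate (U+D800–U+DFFF))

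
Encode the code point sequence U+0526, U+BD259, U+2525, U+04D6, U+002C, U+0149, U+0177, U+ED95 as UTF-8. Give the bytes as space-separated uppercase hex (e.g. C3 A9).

U+0526: 2-byte form → D4 A6.
U+BD259: 4-byte form → F2 BD 89 99.
U+2525: 3-byte form → E2 94 A5.
U+04D6: 2-byte form → D3 96.
U+002C: 1-byte form → 2C.
U+0149: 2-byte form → C5 89.
U+0177: 2-byte form → C5 B7.
U+ED95: 3-byte form → EE B6 95.
Concatenated (19 bytes): D4 A6 F2 BD 89 99 E2 94 A5 D3 96 2C C5 89 C5 B7 EE B6 95.

D4 A6 F2 BD 89 99 E2 94 A5 D3 96 2C C5 89 C5 B7 EE B6 95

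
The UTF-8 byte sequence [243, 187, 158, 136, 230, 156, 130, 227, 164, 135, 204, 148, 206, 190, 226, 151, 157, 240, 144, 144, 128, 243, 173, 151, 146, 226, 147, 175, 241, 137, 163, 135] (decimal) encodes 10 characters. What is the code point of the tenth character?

U+498C7

Offset 0: leading byte 0xF3 = 11110011 → 4-byte char #1 = F3 BB 9E 88.
Offset 4: leading byte 0xE6 = 11100110 → 3-byte char #2 = E6 9C 82.
Offset 7: leading byte 0xE3 = 11100011 → 3-byte char #3 = E3 A4 87.
Offset 10: leading byte 0xCC = 11001100 → 2-byte char #4 = CC 94.
Offset 12: leading byte 0xCE = 11001110 → 2-byte char #5 = CE BE.
Offset 14: leading byte 0xE2 = 11100010 → 3-byte char #6 = E2 97 9D.
Offset 17: leading byte 0xF0 = 11110000 → 4-byte char #7 = F0 90 90 80.
Offset 21: leading byte 0xF3 = 11110011 → 4-byte char #8 = F3 AD 97 92.
Offset 25: leading byte 0xE2 = 11100010 → 3-byte char #9 = E2 93 AF.
Offset 28: leading byte 0xF1 = 11110001 → 4-byte char #10 = F1 89 A3 87.
Leading byte 0xF1 = 11110001 matches 11110xxx → 4-byte sequence.
Byte 1: 0xF1 = 11110001, payload 001 (3 bits).
Byte 2: 0x89 = 10001001 (10xxxxxx ✓), payload 001001.
Byte 3: 0xA3 = 10100011 (10xxxxxx ✓), payload 100011.
Byte 4: 0x87 = 10000111 (10xxxxxx ✓), payload 000111.
Concatenate: 001001001100011000111 = 0x498C7 (21 bits → U+498C7).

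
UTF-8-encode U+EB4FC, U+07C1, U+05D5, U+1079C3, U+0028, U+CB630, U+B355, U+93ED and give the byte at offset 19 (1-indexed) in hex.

1-indexed offset 19 is 0-indexed offset 18.
U+EB4FC → 4-byte form F3 AB 93 BC at offsets 0–3.
U+07C1 → 2-byte form DF 81 at offsets 4–5.
U+05D5 → 2-byte form D7 95 at offsets 6–7.
U+1079C3 → 4-byte form F4 87 A7 83 at offsets 8–11.
U+0028 → 1-byte form 28 at offsets 12–12.
U+CB630 → 4-byte form F3 8B 98 B0 at offsets 13–16.
U+B355 → 3-byte form EB 8D 95 at offsets 17–19.
Offset 18 falls in char 7's range; it's byte 2 of EB 8D 95 = 0x8D.

0x8D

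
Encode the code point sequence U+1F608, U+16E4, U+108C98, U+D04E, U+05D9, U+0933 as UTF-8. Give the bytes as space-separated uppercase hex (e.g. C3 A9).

F0 9F 98 88 E1 9B A4 F4 88 B2 98 ED 81 8E D7 99 E0 A4 B3

U+1F608: 4-byte form → F0 9F 98 88.
U+16E4: 3-byte form → E1 9B A4.
U+108C98: 4-byte form → F4 88 B2 98.
U+D04E: 3-byte form → ED 81 8E.
U+05D9: 2-byte form → D7 99.
U+0933: 3-byte form → E0 A4 B3.
Concatenated (19 bytes): F0 9F 98 88 E1 9B A4 F4 88 B2 98 ED 81 8E D7 99 E0 A4 B3.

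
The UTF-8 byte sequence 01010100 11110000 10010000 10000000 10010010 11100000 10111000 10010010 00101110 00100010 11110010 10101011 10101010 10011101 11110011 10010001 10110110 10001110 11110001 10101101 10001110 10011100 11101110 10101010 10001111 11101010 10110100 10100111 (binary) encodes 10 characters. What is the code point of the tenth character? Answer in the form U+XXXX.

Offset 0: leading byte 0x54 = 01010100 → 1-byte char #1 = 54.
Offset 1: leading byte 0xF0 = 11110000 → 4-byte char #2 = F0 90 80 92.
Offset 5: leading byte 0xE0 = 11100000 → 3-byte char #3 = E0 B8 92.
Offset 8: leading byte 0x2E = 00101110 → 1-byte char #4 = 2E.
Offset 9: leading byte 0x22 = 00100010 → 1-byte char #5 = 22.
Offset 10: leading byte 0xF2 = 11110010 → 4-byte char #6 = F2 AB AA 9D.
Offset 14: leading byte 0xF3 = 11110011 → 4-byte char #7 = F3 91 B6 8E.
Offset 18: leading byte 0xF1 = 11110001 → 4-byte char #8 = F1 AD 8E 9C.
Offset 22: leading byte 0xEE = 11101110 → 3-byte char #9 = EE AA 8F.
Offset 25: leading byte 0xEA = 11101010 → 3-byte char #10 = EA B4 A7.
Leading byte 0xEA = 11101010 matches 1110xxxx → 3-byte sequence.
Byte 1: 0xEA = 11101010, payload 1010 (4 bits).
Byte 2: 0xB4 = 10110100 (10xxxxxx ✓), payload 110100.
Byte 3: 0xA7 = 10100111 (10xxxxxx ✓), payload 100111.
Concatenate: 1010110100100111 = 0xAD27 (16 bits → U+AD27).

U+AD27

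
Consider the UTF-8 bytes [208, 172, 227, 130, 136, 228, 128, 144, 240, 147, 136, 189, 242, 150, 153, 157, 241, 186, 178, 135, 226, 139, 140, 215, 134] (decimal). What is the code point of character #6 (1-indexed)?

Offset 0: leading byte 0xD0 = 11010000 → 2-byte char #1 = D0 AC.
Offset 2: leading byte 0xE3 = 11100011 → 3-byte char #2 = E3 82 88.
Offset 5: leading byte 0xE4 = 11100100 → 3-byte char #3 = E4 80 90.
Offset 8: leading byte 0xF0 = 11110000 → 4-byte char #4 = F0 93 88 BD.
Offset 12: leading byte 0xF2 = 11110010 → 4-byte char #5 = F2 96 99 9D.
Offset 16: leading byte 0xF1 = 11110001 → 4-byte char #6 = F1 BA B2 87.
Leading byte 0xF1 = 11110001 matches 11110xxx → 4-byte sequence.
Byte 1: 0xF1 = 11110001, payload 001 (3 bits).
Byte 2: 0xBA = 10111010 (10xxxxxx ✓), payload 111010.
Byte 3: 0xB2 = 10110010 (10xxxxxx ✓), payload 110010.
Byte 4: 0x87 = 10000111 (10xxxxxx ✓), payload 000111.
Concatenate: 001111010110010000111 = 0x7AC87 (21 bits → U+7AC87).

U+7AC87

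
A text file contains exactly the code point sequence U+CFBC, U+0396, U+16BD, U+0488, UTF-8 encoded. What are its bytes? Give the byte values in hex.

U+CFBC: 3-byte form → EC BE BC.
U+0396: 2-byte form → CE 96.
U+16BD: 3-byte form → E1 9A BD.
U+0488: 2-byte form → D2 88.
Concatenated (10 bytes): EC BE BC CE 96 E1 9A BD D2 88.

EC BE BC CE 96 E1 9A BD D2 88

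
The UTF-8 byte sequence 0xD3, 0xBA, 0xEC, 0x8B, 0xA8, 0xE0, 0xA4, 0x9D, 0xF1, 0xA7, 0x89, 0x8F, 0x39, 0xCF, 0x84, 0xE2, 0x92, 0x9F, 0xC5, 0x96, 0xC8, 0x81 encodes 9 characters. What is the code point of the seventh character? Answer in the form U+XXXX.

U+249F

Offset 0: leading byte 0xD3 = 11010011 → 2-byte char #1 = D3 BA.
Offset 2: leading byte 0xEC = 11101100 → 3-byte char #2 = EC 8B A8.
Offset 5: leading byte 0xE0 = 11100000 → 3-byte char #3 = E0 A4 9D.
Offset 8: leading byte 0xF1 = 11110001 → 4-byte char #4 = F1 A7 89 8F.
Offset 12: leading byte 0x39 = 00111001 → 1-byte char #5 = 39.
Offset 13: leading byte 0xCF = 11001111 → 2-byte char #6 = CF 84.
Offset 15: leading byte 0xE2 = 11100010 → 3-byte char #7 = E2 92 9F.
Leading byte 0xE2 = 11100010 matches 1110xxxx → 3-byte sequence.
Byte 1: 0xE2 = 11100010, payload 0010 (4 bits).
Byte 2: 0x92 = 10010010 (10xxxxxx ✓), payload 010010.
Byte 3: 0x9F = 10011111 (10xxxxxx ✓), payload 011111.
Concatenate: 0010010010011111 = 0x249F (16 bits → U+249F).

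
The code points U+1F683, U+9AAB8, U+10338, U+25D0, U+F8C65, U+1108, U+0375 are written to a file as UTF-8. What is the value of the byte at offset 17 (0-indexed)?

0xB1

U+1F683 → 4-byte form F0 9F 9A 83 at offsets 0–3.
U+9AAB8 → 4-byte form F2 9A AA B8 at offsets 4–7.
U+10338 → 4-byte form F0 90 8C B8 at offsets 8–11.
U+25D0 → 3-byte form E2 97 90 at offsets 12–14.
U+F8C65 → 4-byte form F3 B8 B1 A5 at offsets 15–18.
Offset 17 falls in char 5's range; it's byte 3 of F3 B8 B1 A5 = 0xB1.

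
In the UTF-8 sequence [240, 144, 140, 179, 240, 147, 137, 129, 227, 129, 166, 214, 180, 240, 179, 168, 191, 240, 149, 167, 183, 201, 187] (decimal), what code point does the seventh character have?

Offset 0: leading byte 0xF0 = 11110000 → 4-byte char #1 = F0 90 8C B3.
Offset 4: leading byte 0xF0 = 11110000 → 4-byte char #2 = F0 93 89 81.
Offset 8: leading byte 0xE3 = 11100011 → 3-byte char #3 = E3 81 A6.
Offset 11: leading byte 0xD6 = 11010110 → 2-byte char #4 = D6 B4.
Offset 13: leading byte 0xF0 = 11110000 → 4-byte char #5 = F0 B3 A8 BF.
Offset 17: leading byte 0xF0 = 11110000 → 4-byte char #6 = F0 95 A7 B7.
Offset 21: leading byte 0xC9 = 11001001 → 2-byte char #7 = C9 BB.
Leading byte 0xC9 = 11001001 matches 110xxxxx → 2-byte sequence.
Byte 1: 0xC9 = 11001001, payload 01001 (5 bits).
Byte 2: 0xBB = 10111011 (10xxxxxx ✓), payload 111011.
Concatenate: 01001111011 = 0x27B (11 bits → U+027B).

U+027B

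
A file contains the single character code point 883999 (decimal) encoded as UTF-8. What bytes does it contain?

U+D7D1F = 0xD7D1F = 883999 decimal. In range U+10000–U+10FFFF → 4-byte form: 11110xxx 10xxxxxx 10xxxxxx 10xxxxxx.
Binary (21 bits): 011010111110100011111.
Split 3+6+6+6: 011 | 010111 | 110100 | 011111.
Byte 1: 11110011 = 0xF3.
Byte 2: 10010111 = 0x97.
Byte 3: 10110100 = 0xB4.
Byte 4: 10011111 = 0x9F.

F3 97 B4 9F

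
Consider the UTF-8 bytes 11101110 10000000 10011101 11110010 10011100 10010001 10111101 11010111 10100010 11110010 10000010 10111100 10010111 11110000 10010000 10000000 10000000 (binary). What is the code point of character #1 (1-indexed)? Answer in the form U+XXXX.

U+E01D

Offset 0: leading byte 0xEE = 11101110 → 3-byte char #1 = EE 80 9D.
Leading byte 0xEE = 11101110 matches 1110xxxx → 3-byte sequence.
Byte 1: 0xEE = 11101110, payload 1110 (4 bits).
Byte 2: 0x80 = 10000000 (10xxxxxx ✓), payload 000000.
Byte 3: 0x9D = 10011101 (10xxxxxx ✓), payload 011101.
Concatenate: 1110000000011101 = 0xE01D (16 bits → U+E01D).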